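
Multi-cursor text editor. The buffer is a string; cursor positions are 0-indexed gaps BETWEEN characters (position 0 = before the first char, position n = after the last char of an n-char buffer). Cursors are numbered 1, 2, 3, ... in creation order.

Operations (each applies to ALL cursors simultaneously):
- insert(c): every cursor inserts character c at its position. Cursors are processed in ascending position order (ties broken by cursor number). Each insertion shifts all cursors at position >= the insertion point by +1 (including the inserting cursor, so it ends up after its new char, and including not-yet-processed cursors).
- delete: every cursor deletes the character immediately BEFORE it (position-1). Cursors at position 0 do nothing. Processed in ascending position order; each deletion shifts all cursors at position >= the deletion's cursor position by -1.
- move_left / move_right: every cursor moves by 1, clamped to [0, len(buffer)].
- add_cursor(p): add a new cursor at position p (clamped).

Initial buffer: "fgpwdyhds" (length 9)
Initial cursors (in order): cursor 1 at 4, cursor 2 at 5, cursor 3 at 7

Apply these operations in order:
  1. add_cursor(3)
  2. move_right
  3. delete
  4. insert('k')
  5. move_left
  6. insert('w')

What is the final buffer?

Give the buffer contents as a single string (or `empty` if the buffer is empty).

Answer: fgpkkwwwkhwks

Derivation:
After op 1 (add_cursor(3)): buffer="fgpwdyhds" (len 9), cursors c4@3 c1@4 c2@5 c3@7, authorship .........
After op 2 (move_right): buffer="fgpwdyhds" (len 9), cursors c4@4 c1@5 c2@6 c3@8, authorship .........
After op 3 (delete): buffer="fgphs" (len 5), cursors c1@3 c2@3 c4@3 c3@4, authorship .....
After op 4 (insert('k')): buffer="fgpkkkhks" (len 9), cursors c1@6 c2@6 c4@6 c3@8, authorship ...124.3.
After op 5 (move_left): buffer="fgpkkkhks" (len 9), cursors c1@5 c2@5 c4@5 c3@7, authorship ...124.3.
After op 6 (insert('w')): buffer="fgpkkwwwkhwks" (len 13), cursors c1@8 c2@8 c4@8 c3@11, authorship ...121244.33.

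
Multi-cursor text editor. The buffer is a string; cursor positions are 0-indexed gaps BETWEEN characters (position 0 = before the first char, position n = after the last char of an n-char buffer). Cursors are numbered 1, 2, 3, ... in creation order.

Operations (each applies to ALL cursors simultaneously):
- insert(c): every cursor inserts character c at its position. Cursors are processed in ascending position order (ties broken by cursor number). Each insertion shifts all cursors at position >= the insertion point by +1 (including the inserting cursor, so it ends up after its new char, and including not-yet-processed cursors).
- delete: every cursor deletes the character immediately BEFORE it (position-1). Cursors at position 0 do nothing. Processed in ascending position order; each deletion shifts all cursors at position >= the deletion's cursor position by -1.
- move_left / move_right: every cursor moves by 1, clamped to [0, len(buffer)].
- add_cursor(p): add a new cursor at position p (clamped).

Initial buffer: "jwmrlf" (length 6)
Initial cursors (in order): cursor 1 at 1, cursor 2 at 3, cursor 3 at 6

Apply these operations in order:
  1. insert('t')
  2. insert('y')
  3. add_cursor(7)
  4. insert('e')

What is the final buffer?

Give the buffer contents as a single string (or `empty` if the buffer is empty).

Answer: jtyewmtyeerlftye

Derivation:
After op 1 (insert('t')): buffer="jtwmtrlft" (len 9), cursors c1@2 c2@5 c3@9, authorship .1..2...3
After op 2 (insert('y')): buffer="jtywmtyrlfty" (len 12), cursors c1@3 c2@7 c3@12, authorship .11..22...33
After op 3 (add_cursor(7)): buffer="jtywmtyrlfty" (len 12), cursors c1@3 c2@7 c4@7 c3@12, authorship .11..22...33
After op 4 (insert('e')): buffer="jtyewmtyeerlftye" (len 16), cursors c1@4 c2@10 c4@10 c3@16, authorship .111..2224...333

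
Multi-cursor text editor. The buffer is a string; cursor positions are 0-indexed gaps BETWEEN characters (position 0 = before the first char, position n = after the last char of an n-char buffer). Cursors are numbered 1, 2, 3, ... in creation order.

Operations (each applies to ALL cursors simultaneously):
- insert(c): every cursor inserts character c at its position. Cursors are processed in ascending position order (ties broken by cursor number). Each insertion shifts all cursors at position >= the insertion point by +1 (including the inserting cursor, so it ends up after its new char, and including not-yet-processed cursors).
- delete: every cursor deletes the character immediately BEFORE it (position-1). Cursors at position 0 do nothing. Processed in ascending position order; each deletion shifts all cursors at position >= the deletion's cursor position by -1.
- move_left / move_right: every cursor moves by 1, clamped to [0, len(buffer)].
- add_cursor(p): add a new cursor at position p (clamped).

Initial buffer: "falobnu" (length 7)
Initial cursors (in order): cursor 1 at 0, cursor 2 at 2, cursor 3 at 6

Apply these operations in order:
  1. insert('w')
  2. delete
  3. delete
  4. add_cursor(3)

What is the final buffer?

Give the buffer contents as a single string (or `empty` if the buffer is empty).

After op 1 (insert('w')): buffer="wfawlobnwu" (len 10), cursors c1@1 c2@4 c3@9, authorship 1..2....3.
After op 2 (delete): buffer="falobnu" (len 7), cursors c1@0 c2@2 c3@6, authorship .......
After op 3 (delete): buffer="flobu" (len 5), cursors c1@0 c2@1 c3@4, authorship .....
After op 4 (add_cursor(3)): buffer="flobu" (len 5), cursors c1@0 c2@1 c4@3 c3@4, authorship .....

Answer: flobu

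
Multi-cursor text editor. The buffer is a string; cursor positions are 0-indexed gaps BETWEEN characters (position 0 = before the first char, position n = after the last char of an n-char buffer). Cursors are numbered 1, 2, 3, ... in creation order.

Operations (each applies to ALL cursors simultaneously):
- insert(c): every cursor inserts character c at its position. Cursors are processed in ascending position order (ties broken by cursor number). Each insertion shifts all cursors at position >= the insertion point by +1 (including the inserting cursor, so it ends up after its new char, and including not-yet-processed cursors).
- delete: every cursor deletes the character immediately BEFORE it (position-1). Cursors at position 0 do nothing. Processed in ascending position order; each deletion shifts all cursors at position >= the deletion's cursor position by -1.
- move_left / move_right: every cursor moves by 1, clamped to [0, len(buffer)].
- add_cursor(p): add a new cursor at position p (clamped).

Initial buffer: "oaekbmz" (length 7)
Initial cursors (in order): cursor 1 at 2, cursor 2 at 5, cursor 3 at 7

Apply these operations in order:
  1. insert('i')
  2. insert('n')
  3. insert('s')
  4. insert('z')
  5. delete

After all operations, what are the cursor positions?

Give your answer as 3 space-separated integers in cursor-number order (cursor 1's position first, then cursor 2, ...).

Answer: 5 11 16

Derivation:
After op 1 (insert('i')): buffer="oaiekbimzi" (len 10), cursors c1@3 c2@7 c3@10, authorship ..1...2..3
After op 2 (insert('n')): buffer="oainekbinmzin" (len 13), cursors c1@4 c2@9 c3@13, authorship ..11...22..33
After op 3 (insert('s')): buffer="oainsekbinsmzins" (len 16), cursors c1@5 c2@11 c3@16, authorship ..111...222..333
After op 4 (insert('z')): buffer="oainszekbinszmzinsz" (len 19), cursors c1@6 c2@13 c3@19, authorship ..1111...2222..3333
After op 5 (delete): buffer="oainsekbinsmzins" (len 16), cursors c1@5 c2@11 c3@16, authorship ..111...222..333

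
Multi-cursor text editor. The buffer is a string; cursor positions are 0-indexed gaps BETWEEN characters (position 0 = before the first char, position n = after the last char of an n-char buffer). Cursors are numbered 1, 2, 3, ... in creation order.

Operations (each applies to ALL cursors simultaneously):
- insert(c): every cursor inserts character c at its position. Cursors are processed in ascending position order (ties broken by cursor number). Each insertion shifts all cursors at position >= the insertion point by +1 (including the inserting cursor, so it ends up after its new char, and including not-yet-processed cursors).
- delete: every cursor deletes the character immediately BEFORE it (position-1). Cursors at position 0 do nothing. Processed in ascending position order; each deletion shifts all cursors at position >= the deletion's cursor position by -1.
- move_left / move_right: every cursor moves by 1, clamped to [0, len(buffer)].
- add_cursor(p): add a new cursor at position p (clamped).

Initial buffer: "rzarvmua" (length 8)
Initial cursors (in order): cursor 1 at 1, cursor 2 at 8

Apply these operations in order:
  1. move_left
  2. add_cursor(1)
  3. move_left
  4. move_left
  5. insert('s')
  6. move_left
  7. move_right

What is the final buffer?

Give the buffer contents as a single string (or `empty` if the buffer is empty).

After op 1 (move_left): buffer="rzarvmua" (len 8), cursors c1@0 c2@7, authorship ........
After op 2 (add_cursor(1)): buffer="rzarvmua" (len 8), cursors c1@0 c3@1 c2@7, authorship ........
After op 3 (move_left): buffer="rzarvmua" (len 8), cursors c1@0 c3@0 c2@6, authorship ........
After op 4 (move_left): buffer="rzarvmua" (len 8), cursors c1@0 c3@0 c2@5, authorship ........
After op 5 (insert('s')): buffer="ssrzarvsmua" (len 11), cursors c1@2 c3@2 c2@8, authorship 13.....2...
After op 6 (move_left): buffer="ssrzarvsmua" (len 11), cursors c1@1 c3@1 c2@7, authorship 13.....2...
After op 7 (move_right): buffer="ssrzarvsmua" (len 11), cursors c1@2 c3@2 c2@8, authorship 13.....2...

Answer: ssrzarvsmua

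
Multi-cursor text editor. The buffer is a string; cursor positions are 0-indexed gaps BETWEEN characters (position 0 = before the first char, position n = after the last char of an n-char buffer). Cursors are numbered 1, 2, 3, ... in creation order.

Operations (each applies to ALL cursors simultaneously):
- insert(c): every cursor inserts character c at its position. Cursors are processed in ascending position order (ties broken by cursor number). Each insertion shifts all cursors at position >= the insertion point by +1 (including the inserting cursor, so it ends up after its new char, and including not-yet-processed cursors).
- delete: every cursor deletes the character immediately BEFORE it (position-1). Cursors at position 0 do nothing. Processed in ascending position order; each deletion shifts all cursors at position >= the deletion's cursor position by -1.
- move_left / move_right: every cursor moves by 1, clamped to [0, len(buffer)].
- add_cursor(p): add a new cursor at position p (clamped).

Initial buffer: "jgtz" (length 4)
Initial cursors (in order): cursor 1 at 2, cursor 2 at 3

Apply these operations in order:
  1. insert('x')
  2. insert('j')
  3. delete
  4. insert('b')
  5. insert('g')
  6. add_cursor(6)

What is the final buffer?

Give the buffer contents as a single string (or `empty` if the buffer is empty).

Answer: jgxbgtxbgz

Derivation:
After op 1 (insert('x')): buffer="jgxtxz" (len 6), cursors c1@3 c2@5, authorship ..1.2.
After op 2 (insert('j')): buffer="jgxjtxjz" (len 8), cursors c1@4 c2@7, authorship ..11.22.
After op 3 (delete): buffer="jgxtxz" (len 6), cursors c1@3 c2@5, authorship ..1.2.
After op 4 (insert('b')): buffer="jgxbtxbz" (len 8), cursors c1@4 c2@7, authorship ..11.22.
After op 5 (insert('g')): buffer="jgxbgtxbgz" (len 10), cursors c1@5 c2@9, authorship ..111.222.
After op 6 (add_cursor(6)): buffer="jgxbgtxbgz" (len 10), cursors c1@5 c3@6 c2@9, authorship ..111.222.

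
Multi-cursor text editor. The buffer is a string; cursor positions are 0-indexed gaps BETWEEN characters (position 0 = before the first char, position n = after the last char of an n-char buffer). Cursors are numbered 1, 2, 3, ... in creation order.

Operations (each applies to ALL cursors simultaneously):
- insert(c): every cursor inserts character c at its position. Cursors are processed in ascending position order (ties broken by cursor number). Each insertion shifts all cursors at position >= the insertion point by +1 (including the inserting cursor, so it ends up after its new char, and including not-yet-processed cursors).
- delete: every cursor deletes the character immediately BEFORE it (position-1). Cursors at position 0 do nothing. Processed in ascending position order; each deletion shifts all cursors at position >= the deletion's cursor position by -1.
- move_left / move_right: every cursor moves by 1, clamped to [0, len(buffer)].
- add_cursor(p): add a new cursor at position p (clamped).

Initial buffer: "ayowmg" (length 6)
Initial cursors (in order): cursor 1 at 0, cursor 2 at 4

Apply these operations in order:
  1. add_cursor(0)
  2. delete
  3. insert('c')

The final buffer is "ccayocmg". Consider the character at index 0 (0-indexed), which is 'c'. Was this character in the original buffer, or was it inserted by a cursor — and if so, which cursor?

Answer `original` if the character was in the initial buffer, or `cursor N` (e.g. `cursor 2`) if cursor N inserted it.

Answer: cursor 1

Derivation:
After op 1 (add_cursor(0)): buffer="ayowmg" (len 6), cursors c1@0 c3@0 c2@4, authorship ......
After op 2 (delete): buffer="ayomg" (len 5), cursors c1@0 c3@0 c2@3, authorship .....
After op 3 (insert('c')): buffer="ccayocmg" (len 8), cursors c1@2 c3@2 c2@6, authorship 13...2..
Authorship (.=original, N=cursor N): 1 3 . . . 2 . .
Index 0: author = 1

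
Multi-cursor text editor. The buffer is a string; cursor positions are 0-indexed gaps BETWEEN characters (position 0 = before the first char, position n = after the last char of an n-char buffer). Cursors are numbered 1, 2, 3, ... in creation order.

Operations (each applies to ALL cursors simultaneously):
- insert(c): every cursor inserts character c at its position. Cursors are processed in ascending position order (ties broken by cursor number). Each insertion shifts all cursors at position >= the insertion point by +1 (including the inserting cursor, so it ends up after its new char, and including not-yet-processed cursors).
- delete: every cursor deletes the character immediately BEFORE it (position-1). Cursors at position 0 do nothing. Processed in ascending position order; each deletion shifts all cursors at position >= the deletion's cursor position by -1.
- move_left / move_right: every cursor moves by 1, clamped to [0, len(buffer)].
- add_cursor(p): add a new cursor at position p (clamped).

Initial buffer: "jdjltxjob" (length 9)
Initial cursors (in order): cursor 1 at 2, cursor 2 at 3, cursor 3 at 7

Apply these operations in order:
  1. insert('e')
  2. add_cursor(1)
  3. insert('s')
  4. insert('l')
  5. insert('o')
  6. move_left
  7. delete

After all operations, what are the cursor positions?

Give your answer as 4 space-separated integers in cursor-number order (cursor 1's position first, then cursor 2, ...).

Answer: 6 10 17 2

Derivation:
After op 1 (insert('e')): buffer="jdejeltxjeob" (len 12), cursors c1@3 c2@5 c3@10, authorship ..1.2....3..
After op 2 (add_cursor(1)): buffer="jdejeltxjeob" (len 12), cursors c4@1 c1@3 c2@5 c3@10, authorship ..1.2....3..
After op 3 (insert('s')): buffer="jsdesjesltxjesob" (len 16), cursors c4@2 c1@5 c2@8 c3@14, authorship .4.11.22....33..
After op 4 (insert('l')): buffer="jsldesljeslltxjeslob" (len 20), cursors c4@3 c1@7 c2@11 c3@18, authorship .44.111.222....333..
After op 5 (insert('o')): buffer="jslodeslojesloltxjesloob" (len 24), cursors c4@4 c1@9 c2@14 c3@22, authorship .444.1111.2222....3333..
After op 6 (move_left): buffer="jslodeslojesloltxjesloob" (len 24), cursors c4@3 c1@8 c2@13 c3@21, authorship .444.1111.2222....3333..
After op 7 (delete): buffer="jsodesojesoltxjesoob" (len 20), cursors c4@2 c1@6 c2@10 c3@17, authorship .44.111.222....333..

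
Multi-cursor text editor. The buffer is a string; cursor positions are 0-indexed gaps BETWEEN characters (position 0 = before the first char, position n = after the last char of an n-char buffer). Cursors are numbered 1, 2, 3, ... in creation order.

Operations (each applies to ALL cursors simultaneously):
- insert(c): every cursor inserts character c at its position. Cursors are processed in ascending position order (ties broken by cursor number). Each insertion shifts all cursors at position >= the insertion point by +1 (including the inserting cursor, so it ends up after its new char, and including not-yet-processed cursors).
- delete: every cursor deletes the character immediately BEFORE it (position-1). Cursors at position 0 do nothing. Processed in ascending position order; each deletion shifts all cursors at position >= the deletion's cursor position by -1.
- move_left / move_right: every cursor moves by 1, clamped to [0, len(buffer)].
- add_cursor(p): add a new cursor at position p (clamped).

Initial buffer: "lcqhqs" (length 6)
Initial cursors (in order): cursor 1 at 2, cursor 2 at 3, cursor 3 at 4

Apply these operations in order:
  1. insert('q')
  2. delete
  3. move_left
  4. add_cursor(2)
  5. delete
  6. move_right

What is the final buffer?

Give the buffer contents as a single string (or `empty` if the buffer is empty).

After op 1 (insert('q')): buffer="lcqqqhqqs" (len 9), cursors c1@3 c2@5 c3@7, authorship ..1.2.3..
After op 2 (delete): buffer="lcqhqs" (len 6), cursors c1@2 c2@3 c3@4, authorship ......
After op 3 (move_left): buffer="lcqhqs" (len 6), cursors c1@1 c2@2 c3@3, authorship ......
After op 4 (add_cursor(2)): buffer="lcqhqs" (len 6), cursors c1@1 c2@2 c4@2 c3@3, authorship ......
After op 5 (delete): buffer="hqs" (len 3), cursors c1@0 c2@0 c3@0 c4@0, authorship ...
After op 6 (move_right): buffer="hqs" (len 3), cursors c1@1 c2@1 c3@1 c4@1, authorship ...

Answer: hqs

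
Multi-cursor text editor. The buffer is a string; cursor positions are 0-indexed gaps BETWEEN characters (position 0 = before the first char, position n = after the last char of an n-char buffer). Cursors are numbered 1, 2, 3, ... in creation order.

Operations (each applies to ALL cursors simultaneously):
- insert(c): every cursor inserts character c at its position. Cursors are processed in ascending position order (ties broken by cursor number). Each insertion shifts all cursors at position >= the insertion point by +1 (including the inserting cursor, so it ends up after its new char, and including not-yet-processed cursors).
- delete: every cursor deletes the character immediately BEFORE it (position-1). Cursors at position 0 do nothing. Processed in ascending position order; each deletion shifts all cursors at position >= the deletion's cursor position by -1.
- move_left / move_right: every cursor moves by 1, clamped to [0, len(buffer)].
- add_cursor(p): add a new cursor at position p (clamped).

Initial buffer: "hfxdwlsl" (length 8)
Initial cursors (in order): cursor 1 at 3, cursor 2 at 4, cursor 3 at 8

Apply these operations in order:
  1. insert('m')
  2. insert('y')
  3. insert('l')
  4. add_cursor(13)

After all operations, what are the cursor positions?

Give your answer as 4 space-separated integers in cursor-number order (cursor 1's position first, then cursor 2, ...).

After op 1 (insert('m')): buffer="hfxmdmwlslm" (len 11), cursors c1@4 c2@6 c3@11, authorship ...1.2....3
After op 2 (insert('y')): buffer="hfxmydmywlslmy" (len 14), cursors c1@5 c2@8 c3@14, authorship ...11.22....33
After op 3 (insert('l')): buffer="hfxmyldmylwlslmyl" (len 17), cursors c1@6 c2@10 c3@17, authorship ...111.222....333
After op 4 (add_cursor(13)): buffer="hfxmyldmylwlslmyl" (len 17), cursors c1@6 c2@10 c4@13 c3@17, authorship ...111.222....333

Answer: 6 10 17 13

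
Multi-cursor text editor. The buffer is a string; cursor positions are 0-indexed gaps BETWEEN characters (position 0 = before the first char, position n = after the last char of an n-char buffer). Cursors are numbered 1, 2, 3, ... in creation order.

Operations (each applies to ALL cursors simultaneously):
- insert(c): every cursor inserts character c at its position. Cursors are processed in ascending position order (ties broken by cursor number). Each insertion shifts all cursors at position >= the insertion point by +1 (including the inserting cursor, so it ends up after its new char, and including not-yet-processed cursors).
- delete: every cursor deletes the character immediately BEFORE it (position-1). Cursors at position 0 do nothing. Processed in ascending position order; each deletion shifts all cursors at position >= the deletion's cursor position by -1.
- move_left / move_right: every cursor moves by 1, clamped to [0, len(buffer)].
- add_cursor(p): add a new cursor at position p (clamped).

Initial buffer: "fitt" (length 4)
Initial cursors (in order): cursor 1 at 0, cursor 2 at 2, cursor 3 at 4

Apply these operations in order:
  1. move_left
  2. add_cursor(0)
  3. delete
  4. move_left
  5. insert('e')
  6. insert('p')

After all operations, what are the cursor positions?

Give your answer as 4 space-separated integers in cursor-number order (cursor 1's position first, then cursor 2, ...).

After op 1 (move_left): buffer="fitt" (len 4), cursors c1@0 c2@1 c3@3, authorship ....
After op 2 (add_cursor(0)): buffer="fitt" (len 4), cursors c1@0 c4@0 c2@1 c3@3, authorship ....
After op 3 (delete): buffer="it" (len 2), cursors c1@0 c2@0 c4@0 c3@1, authorship ..
After op 4 (move_left): buffer="it" (len 2), cursors c1@0 c2@0 c3@0 c4@0, authorship ..
After op 5 (insert('e')): buffer="eeeeit" (len 6), cursors c1@4 c2@4 c3@4 c4@4, authorship 1234..
After op 6 (insert('p')): buffer="eeeeppppit" (len 10), cursors c1@8 c2@8 c3@8 c4@8, authorship 12341234..

Answer: 8 8 8 8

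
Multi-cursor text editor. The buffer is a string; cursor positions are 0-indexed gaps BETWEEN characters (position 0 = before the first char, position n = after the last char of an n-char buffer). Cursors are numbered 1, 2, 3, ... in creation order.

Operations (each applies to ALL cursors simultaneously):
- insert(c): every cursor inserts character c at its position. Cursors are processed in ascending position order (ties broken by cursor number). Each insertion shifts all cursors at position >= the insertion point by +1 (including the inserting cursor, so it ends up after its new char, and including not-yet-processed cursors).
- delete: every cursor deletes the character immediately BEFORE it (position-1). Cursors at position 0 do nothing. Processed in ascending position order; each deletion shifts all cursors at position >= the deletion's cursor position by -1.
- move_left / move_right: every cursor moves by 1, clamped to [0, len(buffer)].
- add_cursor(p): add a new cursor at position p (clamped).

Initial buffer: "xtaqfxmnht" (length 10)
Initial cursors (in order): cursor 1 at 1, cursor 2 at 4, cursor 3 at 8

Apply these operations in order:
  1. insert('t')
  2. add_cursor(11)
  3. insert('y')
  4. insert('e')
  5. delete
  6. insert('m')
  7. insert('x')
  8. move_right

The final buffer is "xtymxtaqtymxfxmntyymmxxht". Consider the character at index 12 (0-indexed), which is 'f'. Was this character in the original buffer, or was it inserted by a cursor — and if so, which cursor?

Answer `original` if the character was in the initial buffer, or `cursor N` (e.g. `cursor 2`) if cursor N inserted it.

After op 1 (insert('t')): buffer="xttaqtfxmntht" (len 13), cursors c1@2 c2@6 c3@11, authorship .1...2....3..
After op 2 (add_cursor(11)): buffer="xttaqtfxmntht" (len 13), cursors c1@2 c2@6 c3@11 c4@11, authorship .1...2....3..
After op 3 (insert('y')): buffer="xtytaqtyfxmntyyht" (len 17), cursors c1@3 c2@8 c3@15 c4@15, authorship .11...22....334..
After op 4 (insert('e')): buffer="xtyetaqtyefxmntyyeeht" (len 21), cursors c1@4 c2@10 c3@19 c4@19, authorship .111...222....33434..
After op 5 (delete): buffer="xtytaqtyfxmntyyht" (len 17), cursors c1@3 c2@8 c3@15 c4@15, authorship .11...22....334..
After op 6 (insert('m')): buffer="xtymtaqtymfxmntyymmht" (len 21), cursors c1@4 c2@10 c3@19 c4@19, authorship .111...222....33434..
After op 7 (insert('x')): buffer="xtymxtaqtymxfxmntyymmxxht" (len 25), cursors c1@5 c2@12 c3@23 c4@23, authorship .1111...2222....3343434..
After op 8 (move_right): buffer="xtymxtaqtymxfxmntyymmxxht" (len 25), cursors c1@6 c2@13 c3@24 c4@24, authorship .1111...2222....3343434..
Authorship (.=original, N=cursor N): . 1 1 1 1 . . . 2 2 2 2 . . . . 3 3 4 3 4 3 4 . .
Index 12: author = original

Answer: original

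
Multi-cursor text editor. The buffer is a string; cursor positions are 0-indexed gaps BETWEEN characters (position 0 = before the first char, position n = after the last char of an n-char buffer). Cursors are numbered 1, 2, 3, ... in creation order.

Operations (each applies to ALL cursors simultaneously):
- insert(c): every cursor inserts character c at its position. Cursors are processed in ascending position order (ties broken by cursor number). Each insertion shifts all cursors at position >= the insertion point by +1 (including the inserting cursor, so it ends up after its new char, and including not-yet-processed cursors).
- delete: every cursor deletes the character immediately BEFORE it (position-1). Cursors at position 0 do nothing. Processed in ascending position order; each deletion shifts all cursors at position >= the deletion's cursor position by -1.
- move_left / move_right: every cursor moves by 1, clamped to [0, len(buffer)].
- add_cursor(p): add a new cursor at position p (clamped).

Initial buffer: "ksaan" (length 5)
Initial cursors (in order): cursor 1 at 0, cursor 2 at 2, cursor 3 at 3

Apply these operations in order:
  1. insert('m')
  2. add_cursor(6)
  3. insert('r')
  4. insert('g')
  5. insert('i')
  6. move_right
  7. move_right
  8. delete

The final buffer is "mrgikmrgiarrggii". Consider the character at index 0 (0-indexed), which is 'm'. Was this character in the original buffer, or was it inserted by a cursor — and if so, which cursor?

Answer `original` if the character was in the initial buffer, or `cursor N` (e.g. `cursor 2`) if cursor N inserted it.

Answer: cursor 1

Derivation:
After op 1 (insert('m')): buffer="mksmaman" (len 8), cursors c1@1 c2@4 c3@6, authorship 1..2.3..
After op 2 (add_cursor(6)): buffer="mksmaman" (len 8), cursors c1@1 c2@4 c3@6 c4@6, authorship 1..2.3..
After op 3 (insert('r')): buffer="mrksmramrran" (len 12), cursors c1@2 c2@6 c3@10 c4@10, authorship 11..22.334..
After op 4 (insert('g')): buffer="mrgksmrgamrrggan" (len 16), cursors c1@3 c2@8 c3@14 c4@14, authorship 111..222.33434..
After op 5 (insert('i')): buffer="mrgiksmrgiamrrggiian" (len 20), cursors c1@4 c2@10 c3@18 c4@18, authorship 1111..2222.3343434..
After op 6 (move_right): buffer="mrgiksmrgiamrrggiian" (len 20), cursors c1@5 c2@11 c3@19 c4@19, authorship 1111..2222.3343434..
After op 7 (move_right): buffer="mrgiksmrgiamrrggiian" (len 20), cursors c1@6 c2@12 c3@20 c4@20, authorship 1111..2222.3343434..
After op 8 (delete): buffer="mrgikmrgiarrggii" (len 16), cursors c1@5 c2@10 c3@16 c4@16, authorship 1111.2222.343434
Authorship (.=original, N=cursor N): 1 1 1 1 . 2 2 2 2 . 3 4 3 4 3 4
Index 0: author = 1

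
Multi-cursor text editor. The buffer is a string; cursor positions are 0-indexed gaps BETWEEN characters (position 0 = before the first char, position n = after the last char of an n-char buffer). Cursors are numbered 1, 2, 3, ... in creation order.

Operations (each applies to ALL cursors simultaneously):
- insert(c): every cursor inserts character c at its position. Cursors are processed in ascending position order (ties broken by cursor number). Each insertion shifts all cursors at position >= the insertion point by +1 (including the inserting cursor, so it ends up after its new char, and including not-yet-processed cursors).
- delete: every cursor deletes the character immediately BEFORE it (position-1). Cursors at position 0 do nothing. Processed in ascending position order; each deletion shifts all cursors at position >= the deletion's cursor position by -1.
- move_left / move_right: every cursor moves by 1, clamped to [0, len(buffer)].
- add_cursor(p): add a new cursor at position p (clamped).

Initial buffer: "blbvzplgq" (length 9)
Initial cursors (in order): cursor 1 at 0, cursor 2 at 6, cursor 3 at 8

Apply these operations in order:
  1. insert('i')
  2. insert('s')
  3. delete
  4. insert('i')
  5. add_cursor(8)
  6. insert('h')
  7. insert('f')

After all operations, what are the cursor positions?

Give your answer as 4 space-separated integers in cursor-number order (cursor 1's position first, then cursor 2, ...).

Answer: 4 16 22 12

Derivation:
After op 1 (insert('i')): buffer="iblbvzpilgiq" (len 12), cursors c1@1 c2@8 c3@11, authorship 1......2..3.
After op 2 (insert('s')): buffer="isblbvzpislgisq" (len 15), cursors c1@2 c2@10 c3@14, authorship 11......22..33.
After op 3 (delete): buffer="iblbvzpilgiq" (len 12), cursors c1@1 c2@8 c3@11, authorship 1......2..3.
After op 4 (insert('i')): buffer="iiblbvzpiilgiiq" (len 15), cursors c1@2 c2@10 c3@14, authorship 11......22..33.
After op 5 (add_cursor(8)): buffer="iiblbvzpiilgiiq" (len 15), cursors c1@2 c4@8 c2@10 c3@14, authorship 11......22..33.
After op 6 (insert('h')): buffer="iihblbvzphiihlgiihq" (len 19), cursors c1@3 c4@10 c2@13 c3@18, authorship 111......4222..333.
After op 7 (insert('f')): buffer="iihfblbvzphfiihflgiihfq" (len 23), cursors c1@4 c4@12 c2@16 c3@22, authorship 1111......442222..3333.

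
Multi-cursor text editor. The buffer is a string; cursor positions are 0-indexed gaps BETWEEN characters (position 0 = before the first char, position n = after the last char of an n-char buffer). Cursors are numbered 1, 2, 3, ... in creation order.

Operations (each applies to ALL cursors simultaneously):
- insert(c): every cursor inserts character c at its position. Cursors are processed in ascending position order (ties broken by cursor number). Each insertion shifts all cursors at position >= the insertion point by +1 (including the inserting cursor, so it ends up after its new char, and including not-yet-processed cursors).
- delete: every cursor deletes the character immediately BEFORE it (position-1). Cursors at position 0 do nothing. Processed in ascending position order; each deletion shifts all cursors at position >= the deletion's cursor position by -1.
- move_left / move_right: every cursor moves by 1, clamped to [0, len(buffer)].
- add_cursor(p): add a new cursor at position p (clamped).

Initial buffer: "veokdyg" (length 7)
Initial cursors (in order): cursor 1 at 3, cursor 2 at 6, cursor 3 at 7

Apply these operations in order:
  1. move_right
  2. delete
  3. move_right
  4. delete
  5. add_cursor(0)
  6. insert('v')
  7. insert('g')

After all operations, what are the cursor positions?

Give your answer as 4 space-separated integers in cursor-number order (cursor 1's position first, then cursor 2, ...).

After op 1 (move_right): buffer="veokdyg" (len 7), cursors c1@4 c2@7 c3@7, authorship .......
After op 2 (delete): buffer="veod" (len 4), cursors c1@3 c2@4 c3@4, authorship ....
After op 3 (move_right): buffer="veod" (len 4), cursors c1@4 c2@4 c3@4, authorship ....
After op 4 (delete): buffer="v" (len 1), cursors c1@1 c2@1 c3@1, authorship .
After op 5 (add_cursor(0)): buffer="v" (len 1), cursors c4@0 c1@1 c2@1 c3@1, authorship .
After op 6 (insert('v')): buffer="vvvvv" (len 5), cursors c4@1 c1@5 c2@5 c3@5, authorship 4.123
After op 7 (insert('g')): buffer="vgvvvvggg" (len 9), cursors c4@2 c1@9 c2@9 c3@9, authorship 44.123123

Answer: 9 9 9 2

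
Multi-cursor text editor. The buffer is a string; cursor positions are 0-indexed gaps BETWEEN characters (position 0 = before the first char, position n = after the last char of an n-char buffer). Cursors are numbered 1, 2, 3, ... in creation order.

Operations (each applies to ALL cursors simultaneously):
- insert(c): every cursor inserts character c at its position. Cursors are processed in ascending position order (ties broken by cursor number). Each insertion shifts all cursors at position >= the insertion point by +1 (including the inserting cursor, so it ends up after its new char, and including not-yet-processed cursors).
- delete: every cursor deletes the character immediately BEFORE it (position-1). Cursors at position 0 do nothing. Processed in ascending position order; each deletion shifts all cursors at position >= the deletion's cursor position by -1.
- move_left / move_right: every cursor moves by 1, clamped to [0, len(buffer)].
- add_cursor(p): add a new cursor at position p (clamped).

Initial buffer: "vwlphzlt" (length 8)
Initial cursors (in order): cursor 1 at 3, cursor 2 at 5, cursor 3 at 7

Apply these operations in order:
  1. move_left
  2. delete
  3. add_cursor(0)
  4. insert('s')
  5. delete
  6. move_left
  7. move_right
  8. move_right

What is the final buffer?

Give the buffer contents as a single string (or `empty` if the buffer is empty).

Answer: vlhlt

Derivation:
After op 1 (move_left): buffer="vwlphzlt" (len 8), cursors c1@2 c2@4 c3@6, authorship ........
After op 2 (delete): buffer="vlhlt" (len 5), cursors c1@1 c2@2 c3@3, authorship .....
After op 3 (add_cursor(0)): buffer="vlhlt" (len 5), cursors c4@0 c1@1 c2@2 c3@3, authorship .....
After op 4 (insert('s')): buffer="svslshslt" (len 9), cursors c4@1 c1@3 c2@5 c3@7, authorship 4.1.2.3..
After op 5 (delete): buffer="vlhlt" (len 5), cursors c4@0 c1@1 c2@2 c3@3, authorship .....
After op 6 (move_left): buffer="vlhlt" (len 5), cursors c1@0 c4@0 c2@1 c3@2, authorship .....
After op 7 (move_right): buffer="vlhlt" (len 5), cursors c1@1 c4@1 c2@2 c3@3, authorship .....
After op 8 (move_right): buffer="vlhlt" (len 5), cursors c1@2 c4@2 c2@3 c3@4, authorship .....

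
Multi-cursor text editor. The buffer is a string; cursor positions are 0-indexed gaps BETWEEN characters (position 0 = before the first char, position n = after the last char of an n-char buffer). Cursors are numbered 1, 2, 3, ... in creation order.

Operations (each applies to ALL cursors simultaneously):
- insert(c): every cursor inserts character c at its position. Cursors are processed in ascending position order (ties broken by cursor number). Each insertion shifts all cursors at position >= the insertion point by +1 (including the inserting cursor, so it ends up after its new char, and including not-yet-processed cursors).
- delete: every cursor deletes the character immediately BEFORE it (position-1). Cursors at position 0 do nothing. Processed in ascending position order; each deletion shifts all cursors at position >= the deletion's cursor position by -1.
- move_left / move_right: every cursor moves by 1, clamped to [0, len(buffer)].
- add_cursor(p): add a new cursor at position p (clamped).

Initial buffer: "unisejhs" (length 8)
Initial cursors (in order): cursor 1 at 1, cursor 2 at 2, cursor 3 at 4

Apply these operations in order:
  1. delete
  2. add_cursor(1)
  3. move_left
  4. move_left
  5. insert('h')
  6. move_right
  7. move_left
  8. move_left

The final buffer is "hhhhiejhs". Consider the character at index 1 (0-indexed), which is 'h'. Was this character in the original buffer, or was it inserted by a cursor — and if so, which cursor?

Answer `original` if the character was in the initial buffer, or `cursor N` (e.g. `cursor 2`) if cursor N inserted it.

After op 1 (delete): buffer="iejhs" (len 5), cursors c1@0 c2@0 c3@1, authorship .....
After op 2 (add_cursor(1)): buffer="iejhs" (len 5), cursors c1@0 c2@0 c3@1 c4@1, authorship .....
After op 3 (move_left): buffer="iejhs" (len 5), cursors c1@0 c2@0 c3@0 c4@0, authorship .....
After op 4 (move_left): buffer="iejhs" (len 5), cursors c1@0 c2@0 c3@0 c4@0, authorship .....
After op 5 (insert('h')): buffer="hhhhiejhs" (len 9), cursors c1@4 c2@4 c3@4 c4@4, authorship 1234.....
After op 6 (move_right): buffer="hhhhiejhs" (len 9), cursors c1@5 c2@5 c3@5 c4@5, authorship 1234.....
After op 7 (move_left): buffer="hhhhiejhs" (len 9), cursors c1@4 c2@4 c3@4 c4@4, authorship 1234.....
After op 8 (move_left): buffer="hhhhiejhs" (len 9), cursors c1@3 c2@3 c3@3 c4@3, authorship 1234.....
Authorship (.=original, N=cursor N): 1 2 3 4 . . . . .
Index 1: author = 2

Answer: cursor 2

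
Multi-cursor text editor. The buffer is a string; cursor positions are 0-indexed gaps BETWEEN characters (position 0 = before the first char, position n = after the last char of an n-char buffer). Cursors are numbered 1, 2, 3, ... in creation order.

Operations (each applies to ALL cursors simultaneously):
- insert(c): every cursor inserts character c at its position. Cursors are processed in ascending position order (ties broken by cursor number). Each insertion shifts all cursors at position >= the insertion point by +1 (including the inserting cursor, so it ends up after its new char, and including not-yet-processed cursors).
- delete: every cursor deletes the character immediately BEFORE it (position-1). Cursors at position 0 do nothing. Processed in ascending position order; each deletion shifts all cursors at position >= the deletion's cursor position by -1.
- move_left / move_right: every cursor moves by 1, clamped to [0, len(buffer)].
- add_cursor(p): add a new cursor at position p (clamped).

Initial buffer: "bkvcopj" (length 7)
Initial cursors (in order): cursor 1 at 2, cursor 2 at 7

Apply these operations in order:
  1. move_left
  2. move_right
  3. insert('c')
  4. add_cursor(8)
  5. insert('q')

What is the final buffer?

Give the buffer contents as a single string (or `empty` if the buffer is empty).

After op 1 (move_left): buffer="bkvcopj" (len 7), cursors c1@1 c2@6, authorship .......
After op 2 (move_right): buffer="bkvcopj" (len 7), cursors c1@2 c2@7, authorship .......
After op 3 (insert('c')): buffer="bkcvcopjc" (len 9), cursors c1@3 c2@9, authorship ..1.....2
After op 4 (add_cursor(8)): buffer="bkcvcopjc" (len 9), cursors c1@3 c3@8 c2@9, authorship ..1.....2
After op 5 (insert('q')): buffer="bkcqvcopjqcq" (len 12), cursors c1@4 c3@10 c2@12, authorship ..11.....322

Answer: bkcqvcopjqcq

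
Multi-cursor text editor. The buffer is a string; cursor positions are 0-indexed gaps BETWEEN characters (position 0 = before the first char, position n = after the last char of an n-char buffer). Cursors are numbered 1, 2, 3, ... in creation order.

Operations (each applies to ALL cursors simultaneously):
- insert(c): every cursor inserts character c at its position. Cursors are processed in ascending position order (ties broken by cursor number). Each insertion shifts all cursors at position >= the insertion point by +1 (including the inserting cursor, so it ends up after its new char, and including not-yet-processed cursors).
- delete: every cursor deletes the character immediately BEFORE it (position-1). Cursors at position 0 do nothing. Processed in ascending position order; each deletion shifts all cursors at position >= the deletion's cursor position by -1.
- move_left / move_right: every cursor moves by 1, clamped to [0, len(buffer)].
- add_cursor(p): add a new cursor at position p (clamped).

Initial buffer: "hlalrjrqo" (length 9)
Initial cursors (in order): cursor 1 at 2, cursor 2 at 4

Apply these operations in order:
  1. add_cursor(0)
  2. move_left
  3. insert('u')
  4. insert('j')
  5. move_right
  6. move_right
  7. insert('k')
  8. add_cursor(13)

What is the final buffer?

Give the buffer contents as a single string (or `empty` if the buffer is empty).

Answer: ujhukjlakujlrkjrqo

Derivation:
After op 1 (add_cursor(0)): buffer="hlalrjrqo" (len 9), cursors c3@0 c1@2 c2@4, authorship .........
After op 2 (move_left): buffer="hlalrjrqo" (len 9), cursors c3@0 c1@1 c2@3, authorship .........
After op 3 (insert('u')): buffer="uhulaulrjrqo" (len 12), cursors c3@1 c1@3 c2@6, authorship 3.1..2......
After op 4 (insert('j')): buffer="ujhujlaujlrjrqo" (len 15), cursors c3@2 c1@5 c2@9, authorship 33.11..22......
After op 5 (move_right): buffer="ujhujlaujlrjrqo" (len 15), cursors c3@3 c1@6 c2@10, authorship 33.11..22......
After op 6 (move_right): buffer="ujhujlaujlrjrqo" (len 15), cursors c3@4 c1@7 c2@11, authorship 33.11..22......
After op 7 (insert('k')): buffer="ujhukjlakujlrkjrqo" (len 18), cursors c3@5 c1@9 c2@14, authorship 33.131..122..2....
After op 8 (add_cursor(13)): buffer="ujhukjlakujlrkjrqo" (len 18), cursors c3@5 c1@9 c4@13 c2@14, authorship 33.131..122..2....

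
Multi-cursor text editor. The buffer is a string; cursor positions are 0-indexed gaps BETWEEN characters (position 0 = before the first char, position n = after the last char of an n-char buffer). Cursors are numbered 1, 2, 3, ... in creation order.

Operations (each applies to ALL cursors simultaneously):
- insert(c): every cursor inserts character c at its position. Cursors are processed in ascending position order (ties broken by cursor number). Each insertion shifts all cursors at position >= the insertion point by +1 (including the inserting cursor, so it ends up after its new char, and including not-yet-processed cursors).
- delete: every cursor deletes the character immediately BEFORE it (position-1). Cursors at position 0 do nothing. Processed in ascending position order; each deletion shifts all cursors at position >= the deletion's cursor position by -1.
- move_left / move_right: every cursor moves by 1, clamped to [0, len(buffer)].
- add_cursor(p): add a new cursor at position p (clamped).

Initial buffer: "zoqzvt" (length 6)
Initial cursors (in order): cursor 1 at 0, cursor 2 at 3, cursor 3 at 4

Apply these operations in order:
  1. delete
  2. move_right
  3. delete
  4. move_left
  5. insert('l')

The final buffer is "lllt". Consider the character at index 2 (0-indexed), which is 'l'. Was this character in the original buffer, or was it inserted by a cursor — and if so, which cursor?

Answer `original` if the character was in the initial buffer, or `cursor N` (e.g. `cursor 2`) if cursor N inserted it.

Answer: cursor 3

Derivation:
After op 1 (delete): buffer="zovt" (len 4), cursors c1@0 c2@2 c3@2, authorship ....
After op 2 (move_right): buffer="zovt" (len 4), cursors c1@1 c2@3 c3@3, authorship ....
After op 3 (delete): buffer="t" (len 1), cursors c1@0 c2@0 c3@0, authorship .
After op 4 (move_left): buffer="t" (len 1), cursors c1@0 c2@0 c3@0, authorship .
After op 5 (insert('l')): buffer="lllt" (len 4), cursors c1@3 c2@3 c3@3, authorship 123.
Authorship (.=original, N=cursor N): 1 2 3 .
Index 2: author = 3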